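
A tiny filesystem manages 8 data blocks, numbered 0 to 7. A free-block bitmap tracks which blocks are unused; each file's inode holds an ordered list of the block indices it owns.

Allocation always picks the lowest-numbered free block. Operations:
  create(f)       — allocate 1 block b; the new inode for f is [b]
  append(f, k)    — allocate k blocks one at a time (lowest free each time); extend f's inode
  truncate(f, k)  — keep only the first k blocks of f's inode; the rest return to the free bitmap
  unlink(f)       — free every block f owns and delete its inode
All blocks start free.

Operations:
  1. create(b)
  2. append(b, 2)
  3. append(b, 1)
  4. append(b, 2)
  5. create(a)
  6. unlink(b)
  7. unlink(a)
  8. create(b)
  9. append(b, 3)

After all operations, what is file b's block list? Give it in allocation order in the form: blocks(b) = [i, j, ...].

blocks(b) = [0, 1, 2, 3]

create(b): bitmap=F....... | b=[0]
append(b, 2): bitmap=FFF..... | b=[0, 1, 2]
append(b, 1): bitmap=FFFF.... | b=[0, 1, 2, 3]
append(b, 2): bitmap=FFFFFF.. | b=[0, 1, 2, 3, 4, 5]
create(a): bitmap=FFFFFFF. | a=[6] b=[0, 1, 2, 3, 4, 5]
unlink(b): bitmap=......F. | a=[6]
unlink(a): bitmap=........ | 
create(b): bitmap=F....... | b=[0]
append(b, 3): bitmap=FFFF.... | b=[0, 1, 2, 3]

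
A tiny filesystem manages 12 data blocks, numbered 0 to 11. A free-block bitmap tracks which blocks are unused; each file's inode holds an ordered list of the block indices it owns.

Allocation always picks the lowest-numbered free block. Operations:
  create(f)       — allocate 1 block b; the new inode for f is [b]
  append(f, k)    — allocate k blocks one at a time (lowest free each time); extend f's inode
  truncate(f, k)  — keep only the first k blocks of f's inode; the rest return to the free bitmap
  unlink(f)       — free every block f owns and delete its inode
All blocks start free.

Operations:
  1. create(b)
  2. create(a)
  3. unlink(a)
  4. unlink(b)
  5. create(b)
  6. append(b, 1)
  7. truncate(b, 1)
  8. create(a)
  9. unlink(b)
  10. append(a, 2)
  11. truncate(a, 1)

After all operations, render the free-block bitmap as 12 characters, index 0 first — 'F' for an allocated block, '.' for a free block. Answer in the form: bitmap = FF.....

bitmap = .F..........

  1. create(b)  ⇒  F...........  {b→[0]}
  2. create(a)  ⇒  FF..........  {a→[1]; b→[0]}
  3. unlink(a)  ⇒  F...........  {b→[0]}
  4. unlink(b)  ⇒  ............  {}
  5. create(b)  ⇒  F...........  {b→[0]}
  6. append(b, 1)  ⇒  FF..........  {b→[0, 1]}
  7. truncate(b, 1)  ⇒  F...........  {b→[0]}
  8. create(a)  ⇒  FF..........  {a→[1]; b→[0]}
  9. unlink(b)  ⇒  .F..........  {a→[1]}
  10. append(a, 2)  ⇒  FFF.........  {a→[1, 0, 2]}
  11. truncate(a, 1)  ⇒  .F..........  {a→[1]}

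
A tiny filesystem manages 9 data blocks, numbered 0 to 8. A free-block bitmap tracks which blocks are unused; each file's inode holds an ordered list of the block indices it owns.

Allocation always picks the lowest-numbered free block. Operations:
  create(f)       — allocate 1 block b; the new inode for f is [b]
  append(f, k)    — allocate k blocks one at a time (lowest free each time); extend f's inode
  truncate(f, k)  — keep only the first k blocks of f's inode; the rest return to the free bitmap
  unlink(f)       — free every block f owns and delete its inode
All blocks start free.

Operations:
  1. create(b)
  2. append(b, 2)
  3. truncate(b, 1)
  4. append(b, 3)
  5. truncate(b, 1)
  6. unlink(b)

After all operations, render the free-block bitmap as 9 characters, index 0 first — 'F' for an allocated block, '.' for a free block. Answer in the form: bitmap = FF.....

bitmap = .........

create(b): bitmap=F........ | b=[0]
append(b, 2): bitmap=FFF...... | b=[0, 1, 2]
truncate(b, 1): bitmap=F........ | b=[0]
append(b, 3): bitmap=FFFF..... | b=[0, 1, 2, 3]
truncate(b, 1): bitmap=F........ | b=[0]
unlink(b): bitmap=......... | 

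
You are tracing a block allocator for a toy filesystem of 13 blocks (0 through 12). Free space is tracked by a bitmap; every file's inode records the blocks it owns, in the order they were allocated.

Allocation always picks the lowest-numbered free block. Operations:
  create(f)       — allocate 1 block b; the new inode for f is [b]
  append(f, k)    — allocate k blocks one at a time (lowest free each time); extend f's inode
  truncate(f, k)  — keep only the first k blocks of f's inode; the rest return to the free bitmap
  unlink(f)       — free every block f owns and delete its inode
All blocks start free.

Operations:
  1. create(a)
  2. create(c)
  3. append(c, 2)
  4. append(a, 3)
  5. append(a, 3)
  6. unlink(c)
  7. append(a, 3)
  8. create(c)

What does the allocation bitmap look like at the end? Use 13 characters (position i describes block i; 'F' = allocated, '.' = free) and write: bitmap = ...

bitmap = FFFFFFFFFFF..

create(a): bitmap=F............ | a=[0]
create(c): bitmap=FF........... | a=[0] c=[1]
append(c, 2): bitmap=FFFF......... | a=[0] c=[1, 2, 3]
append(a, 3): bitmap=FFFFFFF...... | a=[0, 4, 5, 6] c=[1, 2, 3]
append(a, 3): bitmap=FFFFFFFFFF... | a=[0, 4, 5, 6, 7, 8, 9] c=[1, 2, 3]
unlink(c): bitmap=F...FFFFFF... | a=[0, 4, 5, 6, 7, 8, 9]
append(a, 3): bitmap=FFFFFFFFFF... | a=[0, 4, 5, 6, 7, 8, 9, 1, 2, 3]
create(c): bitmap=FFFFFFFFFFF.. | a=[0, 4, 5, 6, 7, 8, 9, 1, 2, 3] c=[10]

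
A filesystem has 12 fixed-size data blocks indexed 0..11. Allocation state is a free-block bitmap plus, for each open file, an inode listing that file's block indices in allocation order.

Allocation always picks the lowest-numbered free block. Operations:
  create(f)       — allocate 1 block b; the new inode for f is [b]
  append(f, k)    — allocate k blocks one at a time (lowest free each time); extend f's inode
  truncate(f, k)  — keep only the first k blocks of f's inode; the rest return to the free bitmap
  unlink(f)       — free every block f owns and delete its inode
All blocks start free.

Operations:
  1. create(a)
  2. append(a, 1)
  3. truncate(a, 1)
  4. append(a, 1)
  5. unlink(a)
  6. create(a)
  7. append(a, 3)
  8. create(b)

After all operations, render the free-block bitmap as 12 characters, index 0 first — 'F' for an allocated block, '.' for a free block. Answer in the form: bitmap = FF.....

bitmap = FFFFF.......

[1] create(a) — a=0 (map F...........)
[2] append(a, 1) — a=0,1 (map FF..........)
[3] truncate(a, 1) — a=0 (map F...........)
[4] append(a, 1) — a=0,1 (map FF..........)
[5] unlink(a) —  (map ............)
[6] create(a) — a=0 (map F...........)
[7] append(a, 3) — a=0,1,2,3 (map FFFF........)
[8] create(b) — a=0,1,2,3 b=4 (map FFFFF.......)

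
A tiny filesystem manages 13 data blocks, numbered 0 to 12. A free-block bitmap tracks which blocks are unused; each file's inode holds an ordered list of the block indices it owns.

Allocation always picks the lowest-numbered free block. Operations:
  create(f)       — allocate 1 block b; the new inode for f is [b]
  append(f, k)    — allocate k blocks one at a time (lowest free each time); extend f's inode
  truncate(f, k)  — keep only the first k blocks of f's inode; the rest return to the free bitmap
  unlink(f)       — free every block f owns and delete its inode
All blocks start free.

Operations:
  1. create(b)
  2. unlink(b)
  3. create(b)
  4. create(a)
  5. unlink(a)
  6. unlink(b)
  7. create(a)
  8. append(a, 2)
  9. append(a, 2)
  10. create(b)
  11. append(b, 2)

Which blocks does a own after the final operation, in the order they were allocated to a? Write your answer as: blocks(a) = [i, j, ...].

blocks(a) = [0, 1, 2, 3, 4]

[1] create(b) — b=0 (map F............)
[2] unlink(b) —  (map .............)
[3] create(b) — b=0 (map F............)
[4] create(a) — a=1 b=0 (map FF...........)
[5] unlink(a) — b=0 (map F............)
[6] unlink(b) —  (map .............)
[7] create(a) — a=0 (map F............)
[8] append(a, 2) — a=0,1,2 (map FFF..........)
[9] append(a, 2) — a=0,1,2,3,4 (map FFFFF........)
[10] create(b) — a=0,1,2,3,4 b=5 (map FFFFFF.......)
[11] append(b, 2) — a=0,1,2,3,4 b=5,6,7 (map FFFFFFFF.....)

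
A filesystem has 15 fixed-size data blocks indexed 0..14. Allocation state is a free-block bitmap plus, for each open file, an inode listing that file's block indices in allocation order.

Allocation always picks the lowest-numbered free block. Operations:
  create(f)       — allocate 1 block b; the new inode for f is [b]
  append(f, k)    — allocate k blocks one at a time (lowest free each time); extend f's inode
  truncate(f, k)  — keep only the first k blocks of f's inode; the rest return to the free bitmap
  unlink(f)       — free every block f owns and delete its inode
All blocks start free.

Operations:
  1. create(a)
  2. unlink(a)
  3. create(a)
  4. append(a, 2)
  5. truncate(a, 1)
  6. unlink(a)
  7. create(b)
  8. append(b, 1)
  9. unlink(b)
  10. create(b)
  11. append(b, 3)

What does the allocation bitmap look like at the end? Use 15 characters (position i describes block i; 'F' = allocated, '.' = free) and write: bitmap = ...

bitmap = FFFF...........

after create(a) → a:[0]  free=[F..............]
after unlink(a) →   free=[...............]
after create(a) → a:[0]  free=[F..............]
after append(a, 2) → a:[0, 1, 2]  free=[FFF............]
after truncate(a, 1) → a:[0]  free=[F..............]
after unlink(a) →   free=[...............]
after create(b) → b:[0]  free=[F..............]
after append(b, 1) → b:[0, 1]  free=[FF.............]
after unlink(b) →   free=[...............]
after create(b) → b:[0]  free=[F..............]
after append(b, 3) → b:[0, 1, 2, 3]  free=[FFFF...........]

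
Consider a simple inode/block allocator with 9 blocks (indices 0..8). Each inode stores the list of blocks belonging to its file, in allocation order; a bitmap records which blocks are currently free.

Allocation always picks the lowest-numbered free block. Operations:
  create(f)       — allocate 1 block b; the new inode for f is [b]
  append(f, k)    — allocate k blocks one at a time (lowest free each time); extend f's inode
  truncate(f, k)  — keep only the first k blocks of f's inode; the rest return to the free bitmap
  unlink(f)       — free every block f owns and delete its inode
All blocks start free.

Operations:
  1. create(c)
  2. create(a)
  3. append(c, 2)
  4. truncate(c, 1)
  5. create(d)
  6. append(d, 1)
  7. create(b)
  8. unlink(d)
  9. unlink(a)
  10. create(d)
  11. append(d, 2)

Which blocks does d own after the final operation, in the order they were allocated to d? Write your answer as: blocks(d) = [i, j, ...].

  1. create(c)  ⇒  F........  {c→[0]}
  2. create(a)  ⇒  FF.......  {a→[1]; c→[0]}
  3. append(c, 2)  ⇒  FFFF.....  {a→[1]; c→[0, 2, 3]}
  4. truncate(c, 1)  ⇒  FF.......  {a→[1]; c→[0]}
  5. create(d)  ⇒  FFF......  {a→[1]; c→[0]; d→[2]}
  6. append(d, 1)  ⇒  FFFF.....  {a→[1]; c→[0]; d→[2, 3]}
  7. create(b)  ⇒  FFFFF....  {a→[1]; b→[4]; c→[0]; d→[2, 3]}
  8. unlink(d)  ⇒  FF..F....  {a→[1]; b→[4]; c→[0]}
  9. unlink(a)  ⇒  F...F....  {b→[4]; c→[0]}
  10. create(d)  ⇒  FF..F....  {b→[4]; c→[0]; d→[1]}
  11. append(d, 2)  ⇒  FFFFF....  {b→[4]; c→[0]; d→[1, 2, 3]}

blocks(d) = [1, 2, 3]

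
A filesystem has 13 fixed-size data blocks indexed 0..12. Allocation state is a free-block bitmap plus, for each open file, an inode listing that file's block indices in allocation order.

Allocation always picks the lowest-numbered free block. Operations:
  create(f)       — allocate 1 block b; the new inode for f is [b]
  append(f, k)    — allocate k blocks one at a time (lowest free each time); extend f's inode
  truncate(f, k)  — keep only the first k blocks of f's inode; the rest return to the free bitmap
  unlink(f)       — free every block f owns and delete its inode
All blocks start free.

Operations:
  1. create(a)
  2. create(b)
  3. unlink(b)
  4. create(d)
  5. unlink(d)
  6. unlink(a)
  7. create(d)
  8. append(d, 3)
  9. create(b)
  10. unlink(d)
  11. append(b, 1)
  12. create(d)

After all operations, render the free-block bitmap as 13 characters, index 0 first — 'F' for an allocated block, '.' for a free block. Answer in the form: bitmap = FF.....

  1. create(a)  ⇒  F............  {a→[0]}
  2. create(b)  ⇒  FF...........  {a→[0]; b→[1]}
  3. unlink(b)  ⇒  F............  {a→[0]}
  4. create(d)  ⇒  FF...........  {a→[0]; d→[1]}
  5. unlink(d)  ⇒  F............  {a→[0]}
  6. unlink(a)  ⇒  .............  {}
  7. create(d)  ⇒  F............  {d→[0]}
  8. append(d, 3)  ⇒  FFFF.........  {d→[0, 1, 2, 3]}
  9. create(b)  ⇒  FFFFF........  {b→[4]; d→[0, 1, 2, 3]}
  10. unlink(d)  ⇒  ....F........  {b→[4]}
  11. append(b, 1)  ⇒  F...F........  {b→[4, 0]}
  12. create(d)  ⇒  FF..F........  {b→[4, 0]; d→[1]}

bitmap = FF..F........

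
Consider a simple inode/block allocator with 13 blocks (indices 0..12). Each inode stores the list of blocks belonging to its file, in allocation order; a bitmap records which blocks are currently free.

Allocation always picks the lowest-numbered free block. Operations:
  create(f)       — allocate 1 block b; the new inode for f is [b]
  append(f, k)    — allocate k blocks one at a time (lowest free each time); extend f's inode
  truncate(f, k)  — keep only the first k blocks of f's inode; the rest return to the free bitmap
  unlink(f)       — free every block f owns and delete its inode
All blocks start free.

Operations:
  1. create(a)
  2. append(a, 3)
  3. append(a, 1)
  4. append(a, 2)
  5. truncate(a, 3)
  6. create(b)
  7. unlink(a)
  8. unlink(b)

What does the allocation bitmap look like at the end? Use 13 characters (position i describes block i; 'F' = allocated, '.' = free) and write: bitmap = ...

create(a): bitmap=F............ | a=[0]
append(a, 3): bitmap=FFFF......... | a=[0, 1, 2, 3]
append(a, 1): bitmap=FFFFF........ | a=[0, 1, 2, 3, 4]
append(a, 2): bitmap=FFFFFFF...... | a=[0, 1, 2, 3, 4, 5, 6]
truncate(a, 3): bitmap=FFF.......... | a=[0, 1, 2]
create(b): bitmap=FFFF......... | a=[0, 1, 2] b=[3]
unlink(a): bitmap=...F......... | b=[3]
unlink(b): bitmap=............. | 

bitmap = .............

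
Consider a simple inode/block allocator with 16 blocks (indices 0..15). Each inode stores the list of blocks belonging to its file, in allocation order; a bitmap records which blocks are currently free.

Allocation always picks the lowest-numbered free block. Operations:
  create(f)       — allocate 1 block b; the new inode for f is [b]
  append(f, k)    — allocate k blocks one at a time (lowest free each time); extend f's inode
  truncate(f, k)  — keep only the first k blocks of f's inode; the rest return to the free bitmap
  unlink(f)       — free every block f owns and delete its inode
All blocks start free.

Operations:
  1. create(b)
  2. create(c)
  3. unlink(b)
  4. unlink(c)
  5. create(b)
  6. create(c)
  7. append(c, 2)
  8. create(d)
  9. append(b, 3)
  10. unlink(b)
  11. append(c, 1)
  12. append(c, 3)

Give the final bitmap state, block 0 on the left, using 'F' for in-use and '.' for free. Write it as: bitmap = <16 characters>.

after create(b) → b:[0]  free=[F...............]
after create(c) → b:[0], c:[1]  free=[FF..............]
after unlink(b) → c:[1]  free=[.F..............]
after unlink(c) →   free=[................]
after create(b) → b:[0]  free=[F...............]
after create(c) → b:[0], c:[1]  free=[FF..............]
after append(c, 2) → b:[0], c:[1, 2, 3]  free=[FFFF............]
after create(d) → b:[0], c:[1, 2, 3], d:[4]  free=[FFFFF...........]
after append(b, 3) → b:[0, 5, 6, 7], c:[1, 2, 3], d:[4]  free=[FFFFFFFF........]
after unlink(b) → c:[1, 2, 3], d:[4]  free=[.FFFF...........]
after append(c, 1) → c:[1, 2, 3, 0], d:[4]  free=[FFFFF...........]
after append(c, 3) → c:[1, 2, 3, 0, 5, 6, 7], d:[4]  free=[FFFFFFFF........]

bitmap = FFFFFFFF........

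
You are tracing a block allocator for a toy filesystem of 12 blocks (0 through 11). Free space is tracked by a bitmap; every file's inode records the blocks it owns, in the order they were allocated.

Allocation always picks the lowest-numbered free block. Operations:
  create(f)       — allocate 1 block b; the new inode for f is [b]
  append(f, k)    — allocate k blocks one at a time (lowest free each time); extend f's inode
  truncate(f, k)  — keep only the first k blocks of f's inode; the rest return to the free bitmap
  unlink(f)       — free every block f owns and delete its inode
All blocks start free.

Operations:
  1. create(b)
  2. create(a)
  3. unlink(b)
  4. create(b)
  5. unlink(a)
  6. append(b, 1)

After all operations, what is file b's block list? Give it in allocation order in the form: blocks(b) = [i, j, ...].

blocks(b) = [0, 1]

after create(b) → b:[0]  free=[F...........]
after create(a) → a:[1], b:[0]  free=[FF..........]
after unlink(b) → a:[1]  free=[.F..........]
after create(b) → a:[1], b:[0]  free=[FF..........]
after unlink(a) → b:[0]  free=[F...........]
after append(b, 1) → b:[0, 1]  free=[FF..........]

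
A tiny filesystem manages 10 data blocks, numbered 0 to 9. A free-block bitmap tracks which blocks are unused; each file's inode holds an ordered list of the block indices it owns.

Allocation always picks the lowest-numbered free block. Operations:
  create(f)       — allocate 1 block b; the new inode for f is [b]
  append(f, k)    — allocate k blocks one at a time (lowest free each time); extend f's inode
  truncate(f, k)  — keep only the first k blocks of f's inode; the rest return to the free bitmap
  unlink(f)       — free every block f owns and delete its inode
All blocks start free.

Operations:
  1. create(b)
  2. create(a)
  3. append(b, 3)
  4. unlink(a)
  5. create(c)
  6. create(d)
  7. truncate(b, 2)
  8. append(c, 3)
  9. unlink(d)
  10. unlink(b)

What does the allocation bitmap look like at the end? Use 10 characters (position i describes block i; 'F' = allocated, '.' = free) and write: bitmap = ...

bitmap = .F.FF.F...

create(b): bitmap=F......... | b=[0]
create(a): bitmap=FF........ | a=[1] b=[0]
append(b, 3): bitmap=FFFFF..... | a=[1] b=[0, 2, 3, 4]
unlink(a): bitmap=F.FFF..... | b=[0, 2, 3, 4]
create(c): bitmap=FFFFF..... | b=[0, 2, 3, 4] c=[1]
create(d): bitmap=FFFFFF.... | b=[0, 2, 3, 4] c=[1] d=[5]
truncate(b, 2): bitmap=FFF..F.... | b=[0, 2] c=[1] d=[5]
append(c, 3): bitmap=FFFFFFF... | b=[0, 2] c=[1, 3, 4, 6] d=[5]
unlink(d): bitmap=FFFFF.F... | b=[0, 2] c=[1, 3, 4, 6]
unlink(b): bitmap=.F.FF.F... | c=[1, 3, 4, 6]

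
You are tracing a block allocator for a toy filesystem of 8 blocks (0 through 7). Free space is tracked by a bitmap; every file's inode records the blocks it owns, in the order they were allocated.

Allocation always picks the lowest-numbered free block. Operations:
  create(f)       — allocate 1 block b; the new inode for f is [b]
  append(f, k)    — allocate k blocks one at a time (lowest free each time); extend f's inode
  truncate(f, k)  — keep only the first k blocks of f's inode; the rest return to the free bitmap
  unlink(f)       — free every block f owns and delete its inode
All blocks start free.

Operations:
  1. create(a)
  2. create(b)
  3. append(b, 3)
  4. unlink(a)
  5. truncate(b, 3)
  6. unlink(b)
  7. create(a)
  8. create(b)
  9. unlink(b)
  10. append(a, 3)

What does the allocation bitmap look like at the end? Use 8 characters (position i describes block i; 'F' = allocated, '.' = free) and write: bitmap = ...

after create(a) → a:[0]  free=[F.......]
after create(b) → a:[0], b:[1]  free=[FF......]
after append(b, 3) → a:[0], b:[1, 2, 3, 4]  free=[FFFFF...]
after unlink(a) → b:[1, 2, 3, 4]  free=[.FFFF...]
after truncate(b, 3) → b:[1, 2, 3]  free=[.FFF....]
after unlink(b) →   free=[........]
after create(a) → a:[0]  free=[F.......]
after create(b) → a:[0], b:[1]  free=[FF......]
after unlink(b) → a:[0]  free=[F.......]
after append(a, 3) → a:[0, 1, 2, 3]  free=[FFFF....]

bitmap = FFFF....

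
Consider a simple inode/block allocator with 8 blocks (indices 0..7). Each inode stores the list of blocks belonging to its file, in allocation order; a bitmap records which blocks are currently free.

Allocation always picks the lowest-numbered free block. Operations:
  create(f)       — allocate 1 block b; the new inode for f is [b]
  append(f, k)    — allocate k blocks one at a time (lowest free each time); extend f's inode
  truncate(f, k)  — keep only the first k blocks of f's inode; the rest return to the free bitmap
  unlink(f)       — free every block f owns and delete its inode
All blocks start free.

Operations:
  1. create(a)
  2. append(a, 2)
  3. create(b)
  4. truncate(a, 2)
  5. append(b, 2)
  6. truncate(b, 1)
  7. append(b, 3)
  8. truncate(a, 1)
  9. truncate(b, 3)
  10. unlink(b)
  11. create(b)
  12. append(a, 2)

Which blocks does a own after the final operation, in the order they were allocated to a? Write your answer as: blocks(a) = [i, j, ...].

blocks(a) = [0, 2, 3]

after create(a) → a:[0]  free=[F.......]
after append(a, 2) → a:[0, 1, 2]  free=[FFF.....]
after create(b) → a:[0, 1, 2], b:[3]  free=[FFFF....]
after truncate(a, 2) → a:[0, 1], b:[3]  free=[FF.F....]
after append(b, 2) → a:[0, 1], b:[3, 2, 4]  free=[FFFFF...]
after truncate(b, 1) → a:[0, 1], b:[3]  free=[FF.F....]
after append(b, 3) → a:[0, 1], b:[3, 2, 4, 5]  free=[FFFFFF..]
after truncate(a, 1) → a:[0], b:[3, 2, 4, 5]  free=[F.FFFF..]
after truncate(b, 3) → a:[0], b:[3, 2, 4]  free=[F.FFF...]
after unlink(b) → a:[0]  free=[F.......]
after create(b) → a:[0], b:[1]  free=[FF......]
after append(a, 2) → a:[0, 2, 3], b:[1]  free=[FFFF....]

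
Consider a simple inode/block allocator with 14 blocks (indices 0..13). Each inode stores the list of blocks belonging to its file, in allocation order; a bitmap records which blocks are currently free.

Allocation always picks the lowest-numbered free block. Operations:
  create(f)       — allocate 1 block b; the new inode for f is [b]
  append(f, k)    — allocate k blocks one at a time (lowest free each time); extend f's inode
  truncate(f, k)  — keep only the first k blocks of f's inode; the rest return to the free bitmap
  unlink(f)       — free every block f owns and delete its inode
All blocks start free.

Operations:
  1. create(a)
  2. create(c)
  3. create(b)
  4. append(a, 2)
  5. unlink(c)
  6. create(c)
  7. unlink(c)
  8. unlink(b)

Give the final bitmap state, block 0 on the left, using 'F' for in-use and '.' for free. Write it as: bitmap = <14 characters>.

after create(a) → a:[0]  free=[F.............]
after create(c) → a:[0], c:[1]  free=[FF............]
after create(b) → a:[0], b:[2], c:[1]  free=[FFF...........]
after append(a, 2) → a:[0, 3, 4], b:[2], c:[1]  free=[FFFFF.........]
after unlink(c) → a:[0, 3, 4], b:[2]  free=[F.FFF.........]
after create(c) → a:[0, 3, 4], b:[2], c:[1]  free=[FFFFF.........]
after unlink(c) → a:[0, 3, 4], b:[2]  free=[F.FFF.........]
after unlink(b) → a:[0, 3, 4]  free=[F..FF.........]

bitmap = F..FF.........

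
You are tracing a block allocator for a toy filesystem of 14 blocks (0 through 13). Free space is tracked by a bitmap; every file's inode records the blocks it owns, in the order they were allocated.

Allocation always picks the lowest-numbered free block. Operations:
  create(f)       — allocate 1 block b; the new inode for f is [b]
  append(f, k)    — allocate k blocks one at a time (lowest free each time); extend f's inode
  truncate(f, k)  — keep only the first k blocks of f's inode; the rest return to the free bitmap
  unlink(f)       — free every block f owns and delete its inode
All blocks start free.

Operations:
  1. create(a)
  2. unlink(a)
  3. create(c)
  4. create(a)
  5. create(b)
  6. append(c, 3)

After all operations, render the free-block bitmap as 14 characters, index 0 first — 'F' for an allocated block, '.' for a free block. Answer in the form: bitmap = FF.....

after create(a) → a:[0]  free=[F.............]
after unlink(a) →   free=[..............]
after create(c) → c:[0]  free=[F.............]
after create(a) → a:[1], c:[0]  free=[FF............]
after create(b) → a:[1], b:[2], c:[0]  free=[FFF...........]
after append(c, 3) → a:[1], b:[2], c:[0, 3, 4, 5]  free=[FFFFFF........]

bitmap = FFFFFF........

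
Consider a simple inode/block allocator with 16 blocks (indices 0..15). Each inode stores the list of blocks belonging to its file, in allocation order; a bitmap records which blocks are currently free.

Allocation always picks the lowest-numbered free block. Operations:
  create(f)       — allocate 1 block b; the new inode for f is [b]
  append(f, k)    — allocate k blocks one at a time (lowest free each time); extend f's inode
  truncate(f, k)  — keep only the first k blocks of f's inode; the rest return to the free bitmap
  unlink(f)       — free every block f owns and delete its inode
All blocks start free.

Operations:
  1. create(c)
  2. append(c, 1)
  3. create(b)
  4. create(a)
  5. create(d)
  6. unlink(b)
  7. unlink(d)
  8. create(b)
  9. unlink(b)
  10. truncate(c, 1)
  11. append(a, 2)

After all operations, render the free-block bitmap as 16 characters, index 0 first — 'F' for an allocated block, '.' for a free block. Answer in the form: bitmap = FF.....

  1. create(c)  ⇒  F...............  {c→[0]}
  2. append(c, 1)  ⇒  FF..............  {c→[0, 1]}
  3. create(b)  ⇒  FFF.............  {b→[2]; c→[0, 1]}
  4. create(a)  ⇒  FFFF............  {a→[3]; b→[2]; c→[0, 1]}
  5. create(d)  ⇒  FFFFF...........  {a→[3]; b→[2]; c→[0, 1]; d→[4]}
  6. unlink(b)  ⇒  FF.FF...........  {a→[3]; c→[0, 1]; d→[4]}
  7. unlink(d)  ⇒  FF.F............  {a→[3]; c→[0, 1]}
  8. create(b)  ⇒  FFFF............  {a→[3]; b→[2]; c→[0, 1]}
  9. unlink(b)  ⇒  FF.F............  {a→[3]; c→[0, 1]}
  10. truncate(c, 1)  ⇒  F..F............  {a→[3]; c→[0]}
  11. append(a, 2)  ⇒  FFFF............  {a→[3, 1, 2]; c→[0]}

bitmap = FFFF............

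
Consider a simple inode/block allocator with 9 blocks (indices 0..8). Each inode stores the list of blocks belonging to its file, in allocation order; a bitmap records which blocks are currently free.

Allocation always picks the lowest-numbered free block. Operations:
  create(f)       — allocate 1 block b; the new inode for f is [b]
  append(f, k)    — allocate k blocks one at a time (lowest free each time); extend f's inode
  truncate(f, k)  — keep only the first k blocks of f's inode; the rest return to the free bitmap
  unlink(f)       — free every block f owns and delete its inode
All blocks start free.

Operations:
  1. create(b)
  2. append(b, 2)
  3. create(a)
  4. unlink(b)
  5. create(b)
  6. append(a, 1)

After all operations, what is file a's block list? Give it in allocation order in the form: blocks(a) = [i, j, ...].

create(b): bitmap=F........ | b=[0]
append(b, 2): bitmap=FFF...... | b=[0, 1, 2]
create(a): bitmap=FFFF..... | a=[3] b=[0, 1, 2]
unlink(b): bitmap=...F..... | a=[3]
create(b): bitmap=F..F..... | a=[3] b=[0]
append(a, 1): bitmap=FF.F..... | a=[3, 1] b=[0]

blocks(a) = [3, 1]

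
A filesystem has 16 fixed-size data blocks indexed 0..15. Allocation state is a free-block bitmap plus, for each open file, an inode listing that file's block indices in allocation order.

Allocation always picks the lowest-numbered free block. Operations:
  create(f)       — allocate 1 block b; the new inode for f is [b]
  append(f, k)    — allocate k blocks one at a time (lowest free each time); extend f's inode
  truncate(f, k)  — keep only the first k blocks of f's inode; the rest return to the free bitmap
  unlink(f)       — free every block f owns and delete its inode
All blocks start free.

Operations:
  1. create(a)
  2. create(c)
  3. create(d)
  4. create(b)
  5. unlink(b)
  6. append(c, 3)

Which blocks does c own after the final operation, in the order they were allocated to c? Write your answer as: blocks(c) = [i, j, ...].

create(a): bitmap=F............... | a=[0]
create(c): bitmap=FF.............. | a=[0] c=[1]
create(d): bitmap=FFF............. | a=[0] c=[1] d=[2]
create(b): bitmap=FFFF............ | a=[0] b=[3] c=[1] d=[2]
unlink(b): bitmap=FFF............. | a=[0] c=[1] d=[2]
append(c, 3): bitmap=FFFFFF.......... | a=[0] c=[1, 3, 4, 5] d=[2]

blocks(c) = [1, 3, 4, 5]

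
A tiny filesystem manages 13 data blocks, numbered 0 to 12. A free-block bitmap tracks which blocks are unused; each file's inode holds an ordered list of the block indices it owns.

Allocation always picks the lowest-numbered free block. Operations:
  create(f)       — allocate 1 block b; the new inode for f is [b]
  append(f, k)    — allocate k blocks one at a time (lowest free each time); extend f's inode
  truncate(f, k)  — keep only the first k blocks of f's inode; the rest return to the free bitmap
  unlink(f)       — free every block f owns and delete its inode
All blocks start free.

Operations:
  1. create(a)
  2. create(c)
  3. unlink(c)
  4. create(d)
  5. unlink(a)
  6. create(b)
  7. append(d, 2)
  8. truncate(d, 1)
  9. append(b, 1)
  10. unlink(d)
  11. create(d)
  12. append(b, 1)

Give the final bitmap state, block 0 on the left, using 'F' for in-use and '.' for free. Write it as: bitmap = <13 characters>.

  1. create(a)  ⇒  F............  {a→[0]}
  2. create(c)  ⇒  FF...........  {a→[0]; c→[1]}
  3. unlink(c)  ⇒  F............  {a→[0]}
  4. create(d)  ⇒  FF...........  {a→[0]; d→[1]}
  5. unlink(a)  ⇒  .F...........  {d→[1]}
  6. create(b)  ⇒  FF...........  {b→[0]; d→[1]}
  7. append(d, 2)  ⇒  FFFF.........  {b→[0]; d→[1, 2, 3]}
  8. truncate(d, 1)  ⇒  FF...........  {b→[0]; d→[1]}
  9. append(b, 1)  ⇒  FFF..........  {b→[0, 2]; d→[1]}
  10. unlink(d)  ⇒  F.F..........  {b→[0, 2]}
  11. create(d)  ⇒  FFF..........  {b→[0, 2]; d→[1]}
  12. append(b, 1)  ⇒  FFFF.........  {b→[0, 2, 3]; d→[1]}

bitmap = FFFF.........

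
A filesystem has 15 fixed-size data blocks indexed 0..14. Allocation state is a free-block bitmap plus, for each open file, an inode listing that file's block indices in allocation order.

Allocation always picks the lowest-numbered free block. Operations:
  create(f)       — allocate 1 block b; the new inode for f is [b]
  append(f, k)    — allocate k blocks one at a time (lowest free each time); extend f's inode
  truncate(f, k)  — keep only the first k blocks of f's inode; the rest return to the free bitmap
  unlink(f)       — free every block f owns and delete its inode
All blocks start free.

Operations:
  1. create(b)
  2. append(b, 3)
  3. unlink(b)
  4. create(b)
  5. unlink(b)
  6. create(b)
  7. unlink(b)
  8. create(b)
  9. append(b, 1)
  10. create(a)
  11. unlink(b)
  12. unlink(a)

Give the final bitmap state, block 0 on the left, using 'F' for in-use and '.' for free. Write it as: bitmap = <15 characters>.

after create(b) → b:[0]  free=[F..............]
after append(b, 3) → b:[0, 1, 2, 3]  free=[FFFF...........]
after unlink(b) →   free=[...............]
after create(b) → b:[0]  free=[F..............]
after unlink(b) →   free=[...............]
after create(b) → b:[0]  free=[F..............]
after unlink(b) →   free=[...............]
after create(b) → b:[0]  free=[F..............]
after append(b, 1) → b:[0, 1]  free=[FF.............]
after create(a) → a:[2], b:[0, 1]  free=[FFF............]
after unlink(b) → a:[2]  free=[..F............]
after unlink(a) →   free=[...............]

bitmap = ...............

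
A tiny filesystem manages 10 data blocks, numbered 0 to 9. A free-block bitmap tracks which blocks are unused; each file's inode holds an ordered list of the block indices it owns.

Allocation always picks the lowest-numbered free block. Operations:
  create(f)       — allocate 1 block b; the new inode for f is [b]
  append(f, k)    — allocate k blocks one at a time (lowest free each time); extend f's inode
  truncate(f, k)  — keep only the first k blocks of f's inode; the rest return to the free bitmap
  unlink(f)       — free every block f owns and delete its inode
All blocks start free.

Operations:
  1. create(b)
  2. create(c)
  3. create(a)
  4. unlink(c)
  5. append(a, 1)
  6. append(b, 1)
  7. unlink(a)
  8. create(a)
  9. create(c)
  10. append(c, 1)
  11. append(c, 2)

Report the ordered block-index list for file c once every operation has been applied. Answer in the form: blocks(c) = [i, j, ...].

blocks(c) = [2, 4, 5, 6]

  1. create(b)  ⇒  F.........  {b→[0]}
  2. create(c)  ⇒  FF........  {b→[0]; c→[1]}
  3. create(a)  ⇒  FFF.......  {a→[2]; b→[0]; c→[1]}
  4. unlink(c)  ⇒  F.F.......  {a→[2]; b→[0]}
  5. append(a, 1)  ⇒  FFF.......  {a→[2, 1]; b→[0]}
  6. append(b, 1)  ⇒  FFFF......  {a→[2, 1]; b→[0, 3]}
  7. unlink(a)  ⇒  F..F......  {b→[0, 3]}
  8. create(a)  ⇒  FF.F......  {a→[1]; b→[0, 3]}
  9. create(c)  ⇒  FFFF......  {a→[1]; b→[0, 3]; c→[2]}
  10. append(c, 1)  ⇒  FFFFF.....  {a→[1]; b→[0, 3]; c→[2, 4]}
  11. append(c, 2)  ⇒  FFFFFFF...  {a→[1]; b→[0, 3]; c→[2, 4, 5, 6]}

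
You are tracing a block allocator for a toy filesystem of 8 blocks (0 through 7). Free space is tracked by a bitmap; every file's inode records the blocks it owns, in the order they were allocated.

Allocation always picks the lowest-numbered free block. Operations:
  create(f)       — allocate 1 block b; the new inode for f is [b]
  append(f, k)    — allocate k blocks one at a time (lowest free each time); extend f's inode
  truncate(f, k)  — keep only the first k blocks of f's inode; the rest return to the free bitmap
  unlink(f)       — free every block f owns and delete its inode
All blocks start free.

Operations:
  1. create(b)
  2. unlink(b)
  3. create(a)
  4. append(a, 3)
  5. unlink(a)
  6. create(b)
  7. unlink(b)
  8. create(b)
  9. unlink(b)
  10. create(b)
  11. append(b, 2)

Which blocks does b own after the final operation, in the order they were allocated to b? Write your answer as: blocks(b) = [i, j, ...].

create(b): bitmap=F....... | b=[0]
unlink(b): bitmap=........ | 
create(a): bitmap=F....... | a=[0]
append(a, 3): bitmap=FFFF.... | a=[0, 1, 2, 3]
unlink(a): bitmap=........ | 
create(b): bitmap=F....... | b=[0]
unlink(b): bitmap=........ | 
create(b): bitmap=F....... | b=[0]
unlink(b): bitmap=........ | 
create(b): bitmap=F....... | b=[0]
append(b, 2): bitmap=FFF..... | b=[0, 1, 2]

blocks(b) = [0, 1, 2]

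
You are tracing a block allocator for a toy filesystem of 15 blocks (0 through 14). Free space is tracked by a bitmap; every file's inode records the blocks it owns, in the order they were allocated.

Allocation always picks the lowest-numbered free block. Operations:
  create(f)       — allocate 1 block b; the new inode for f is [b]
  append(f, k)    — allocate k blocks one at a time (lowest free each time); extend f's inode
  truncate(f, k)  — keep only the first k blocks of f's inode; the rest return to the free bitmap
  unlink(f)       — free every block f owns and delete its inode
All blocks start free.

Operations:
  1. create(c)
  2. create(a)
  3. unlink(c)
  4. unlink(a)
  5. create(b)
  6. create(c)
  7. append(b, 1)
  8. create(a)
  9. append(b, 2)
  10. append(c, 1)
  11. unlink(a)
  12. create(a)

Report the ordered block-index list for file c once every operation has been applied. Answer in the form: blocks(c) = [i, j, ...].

[1] create(c) — c=0 (map F..............)
[2] create(a) — a=1 c=0 (map FF.............)
[3] unlink(c) — a=1 (map .F.............)
[4] unlink(a) —  (map ...............)
[5] create(b) — b=0 (map F..............)
[6] create(c) — b=0 c=1 (map FF.............)
[7] append(b, 1) — b=0,2 c=1 (map FFF............)
[8] create(a) — a=3 b=0,2 c=1 (map FFFF...........)
[9] append(b, 2) — a=3 b=0,2,4,5 c=1 (map FFFFFF.........)
[10] append(c, 1) — a=3 b=0,2,4,5 c=1,6 (map FFFFFFF........)
[11] unlink(a) — b=0,2,4,5 c=1,6 (map FFF.FFF........)
[12] create(a) — a=3 b=0,2,4,5 c=1,6 (map FFFFFFF........)

blocks(c) = [1, 6]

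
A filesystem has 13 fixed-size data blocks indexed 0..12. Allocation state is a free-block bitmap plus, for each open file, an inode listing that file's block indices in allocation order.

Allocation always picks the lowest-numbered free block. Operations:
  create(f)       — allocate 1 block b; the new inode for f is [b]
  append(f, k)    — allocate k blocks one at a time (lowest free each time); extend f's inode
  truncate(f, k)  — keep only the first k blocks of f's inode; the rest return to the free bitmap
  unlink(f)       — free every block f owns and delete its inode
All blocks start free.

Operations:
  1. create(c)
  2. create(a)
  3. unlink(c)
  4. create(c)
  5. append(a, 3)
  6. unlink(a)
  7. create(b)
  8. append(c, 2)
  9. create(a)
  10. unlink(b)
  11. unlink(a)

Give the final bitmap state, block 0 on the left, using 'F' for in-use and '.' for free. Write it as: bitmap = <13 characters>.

create(c): bitmap=F............ | c=[0]
create(a): bitmap=FF........... | a=[1] c=[0]
unlink(c): bitmap=.F........... | a=[1]
create(c): bitmap=FF........... | a=[1] c=[0]
append(a, 3): bitmap=FFFFF........ | a=[1, 2, 3, 4] c=[0]
unlink(a): bitmap=F............ | c=[0]
create(b): bitmap=FF........... | b=[1] c=[0]
append(c, 2): bitmap=FFFF......... | b=[1] c=[0, 2, 3]
create(a): bitmap=FFFFF........ | a=[4] b=[1] c=[0, 2, 3]
unlink(b): bitmap=F.FFF........ | a=[4] c=[0, 2, 3]
unlink(a): bitmap=F.FF......... | c=[0, 2, 3]

bitmap = F.FF.........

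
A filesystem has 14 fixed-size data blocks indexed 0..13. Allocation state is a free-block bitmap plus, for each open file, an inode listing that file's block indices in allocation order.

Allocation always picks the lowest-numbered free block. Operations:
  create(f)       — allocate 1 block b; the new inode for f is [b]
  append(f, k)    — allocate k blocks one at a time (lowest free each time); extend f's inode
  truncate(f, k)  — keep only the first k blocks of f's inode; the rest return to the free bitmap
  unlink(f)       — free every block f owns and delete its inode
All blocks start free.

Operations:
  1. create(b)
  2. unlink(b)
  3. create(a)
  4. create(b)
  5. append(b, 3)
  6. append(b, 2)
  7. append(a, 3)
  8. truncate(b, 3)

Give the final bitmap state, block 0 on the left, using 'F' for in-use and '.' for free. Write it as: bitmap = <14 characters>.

create(b): bitmap=F............. | b=[0]
unlink(b): bitmap=.............. | 
create(a): bitmap=F............. | a=[0]
create(b): bitmap=FF............ | a=[0] b=[1]
append(b, 3): bitmap=FFFFF......... | a=[0] b=[1, 2, 3, 4]
append(b, 2): bitmap=FFFFFFF....... | a=[0] b=[1, 2, 3, 4, 5, 6]
append(a, 3): bitmap=FFFFFFFFFF.... | a=[0, 7, 8, 9] b=[1, 2, 3, 4, 5, 6]
truncate(b, 3): bitmap=FFFF...FFF.... | a=[0, 7, 8, 9] b=[1, 2, 3]

bitmap = FFFF...FFF....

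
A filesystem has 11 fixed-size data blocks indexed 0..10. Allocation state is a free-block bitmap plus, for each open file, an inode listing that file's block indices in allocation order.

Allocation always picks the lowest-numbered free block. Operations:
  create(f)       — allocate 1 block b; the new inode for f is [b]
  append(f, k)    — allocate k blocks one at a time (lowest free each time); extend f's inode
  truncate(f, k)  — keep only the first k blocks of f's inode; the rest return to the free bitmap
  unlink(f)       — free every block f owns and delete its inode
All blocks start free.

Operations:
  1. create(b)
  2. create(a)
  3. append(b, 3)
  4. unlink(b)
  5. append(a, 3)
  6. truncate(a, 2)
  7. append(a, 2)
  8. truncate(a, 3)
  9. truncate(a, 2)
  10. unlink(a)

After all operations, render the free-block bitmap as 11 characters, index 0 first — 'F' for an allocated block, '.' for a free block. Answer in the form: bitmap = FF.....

create(b): bitmap=F.......... | b=[0]
create(a): bitmap=FF......... | a=[1] b=[0]
append(b, 3): bitmap=FFFFF...... | a=[1] b=[0, 2, 3, 4]
unlink(b): bitmap=.F......... | a=[1]
append(a, 3): bitmap=FFFF....... | a=[1, 0, 2, 3]
truncate(a, 2): bitmap=FF......... | a=[1, 0]
append(a, 2): bitmap=FFFF....... | a=[1, 0, 2, 3]
truncate(a, 3): bitmap=FFF........ | a=[1, 0, 2]
truncate(a, 2): bitmap=FF......... | a=[1, 0]
unlink(a): bitmap=........... | 

bitmap = ...........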